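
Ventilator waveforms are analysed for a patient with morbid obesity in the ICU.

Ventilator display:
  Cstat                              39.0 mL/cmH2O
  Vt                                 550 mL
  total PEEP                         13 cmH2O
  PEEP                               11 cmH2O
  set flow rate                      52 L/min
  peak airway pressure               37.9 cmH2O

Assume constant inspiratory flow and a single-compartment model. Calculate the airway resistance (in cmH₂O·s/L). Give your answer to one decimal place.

Flow: 52 L/min ÷ 60 = 0.8667 L/s.
Total PEEP = 13 cmH2O (set 11 + intrinsic 2); this is the baseline alveolar pressure.
Equation of motion (constant flow): PIP = Vt/C + R·V̇ + PEEP.
R·V̇ = PIP − Vt/C − PEEP = 37.9 − 550/39.0 − 13 = 37.9 − 14.103 − 13 = 10.797 cmH2O.
R = 10.797 / 0.8667 = 12.458 cmH2O·s/L.

12.5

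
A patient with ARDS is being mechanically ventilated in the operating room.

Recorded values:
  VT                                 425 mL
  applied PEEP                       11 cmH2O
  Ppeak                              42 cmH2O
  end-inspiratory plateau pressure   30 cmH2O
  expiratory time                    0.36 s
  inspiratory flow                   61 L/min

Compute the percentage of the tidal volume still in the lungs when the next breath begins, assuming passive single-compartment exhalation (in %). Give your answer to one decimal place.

25.6

Flow: 61 L/min ÷ 60 = 1.0167 L/s.
R = (PIP − Pplat)/V̇ = (42 − 30) / 1.0167 = 12.0/1.0167 = 11.803 cmH2O·s/L.
C = Vt/(Pplat − PEEP) = 425.0 / (30 − 11) = 425.0/19.0 = 22.368 mL/cmH2O.
τ = R × C = 11.803 × 0.02237 L/cmH2O = 0.264 s.
Fraction remaining at end-expiration = e^(−Te/τ) = e^(−0.36/0.264) = 0.2557 → 25.57%.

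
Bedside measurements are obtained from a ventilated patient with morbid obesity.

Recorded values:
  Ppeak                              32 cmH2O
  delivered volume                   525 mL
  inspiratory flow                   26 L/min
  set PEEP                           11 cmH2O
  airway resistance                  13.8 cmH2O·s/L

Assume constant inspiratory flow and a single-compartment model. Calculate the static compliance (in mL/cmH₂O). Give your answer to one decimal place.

Flow: 26 L/min ÷ 60 = 0.4333 L/s.
Equation of motion (constant flow): PIP = Vt/C + R·V̇ + PEEP.
Vt/C = PIP − R·V̇ − PEEP = 32 − 13.8×0.4333 − 11 = 32 − 5.98 − 11 = 15.02 cmH2O.
C = Vt / 15.02 = 525 / 15.02 = 34.953 mL/cmH2O.

35.0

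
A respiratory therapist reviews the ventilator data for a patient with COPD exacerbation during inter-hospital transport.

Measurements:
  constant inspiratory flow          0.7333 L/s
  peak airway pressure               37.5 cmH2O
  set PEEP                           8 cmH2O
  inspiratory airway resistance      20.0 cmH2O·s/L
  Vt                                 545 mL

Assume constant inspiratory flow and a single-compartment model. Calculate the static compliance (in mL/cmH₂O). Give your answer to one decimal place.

Equation of motion (constant flow): PIP = Vt/C + R·V̇ + PEEP.
Vt/C = PIP − R·V̇ − PEEP = 37.5 − 20.0×0.7333 − 8 = 37.5 − 14.666 − 8 = 14.834 cmH2O.
C = Vt / 14.834 = 545 / 14.834 = 36.74 mL/cmH2O.

36.7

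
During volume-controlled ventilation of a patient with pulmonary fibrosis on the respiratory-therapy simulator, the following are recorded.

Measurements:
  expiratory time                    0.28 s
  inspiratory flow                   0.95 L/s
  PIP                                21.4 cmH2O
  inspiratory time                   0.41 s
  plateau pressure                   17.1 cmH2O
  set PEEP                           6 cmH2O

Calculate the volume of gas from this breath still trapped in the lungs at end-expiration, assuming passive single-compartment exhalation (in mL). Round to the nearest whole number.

67

Vt = flow × Ti = 0.95 L/s × 0.41 s × 1000 mL/L = 389.5 mL.
R = (PIP − Pplat)/V̇ = (21.4 − 17.1) / 0.95 = 4.3/0.95 = 4.526 cmH2O·s/L.
C = Vt/(Pplat − PEEP) = 389.5 / (17.1 − 6) = 389.5/11.1 = 35.09 mL/cmH2O.
τ = R × C = 4.526 × 0.03509 L/cmH2O = 0.1588 s.
Fraction remaining = e^(−Te/τ) = e^(−0.28/0.1588) = 0.1715.
Trapped volume = 389.5 × 0.1715 = 66.799 mL.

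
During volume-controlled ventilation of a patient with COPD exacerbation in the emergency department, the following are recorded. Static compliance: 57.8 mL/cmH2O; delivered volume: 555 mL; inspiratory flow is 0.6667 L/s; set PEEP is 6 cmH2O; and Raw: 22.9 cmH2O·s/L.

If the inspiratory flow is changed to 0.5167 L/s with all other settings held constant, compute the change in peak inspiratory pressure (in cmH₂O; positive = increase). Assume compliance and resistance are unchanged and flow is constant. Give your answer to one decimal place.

-3.4

PIP = Vt/C + R·V̇ + PEEP (constant-flow equation of motion).
Only the resistive term changes: ΔPIP = R × ΔV̇ = 22.9 × (0.5167 − 0.6667) = 22.9 × -0.15 = -3.435 cmH2O.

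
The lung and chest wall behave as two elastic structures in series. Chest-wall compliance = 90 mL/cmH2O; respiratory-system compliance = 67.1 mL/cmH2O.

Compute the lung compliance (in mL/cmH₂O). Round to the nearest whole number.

1/CL = 1/Crs − 1/Ccw.
1/CL = 1/67.1 − 1/90 = 0.003792.
CL = 263.71 mL/cmH2O.

264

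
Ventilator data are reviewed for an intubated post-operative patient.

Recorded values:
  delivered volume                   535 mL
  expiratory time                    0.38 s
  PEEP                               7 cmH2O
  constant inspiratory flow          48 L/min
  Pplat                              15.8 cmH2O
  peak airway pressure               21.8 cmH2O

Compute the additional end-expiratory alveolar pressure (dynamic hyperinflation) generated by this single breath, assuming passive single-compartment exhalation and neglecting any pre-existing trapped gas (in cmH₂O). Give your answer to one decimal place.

3.8

Flow: 48 L/min ÷ 60 = 0.8 L/s.
R = (PIP − Pplat)/V̇ = (21.8 − 15.8) / 0.8 = 6.0/0.8 = 7.5 cmH2O·s/L.
C = Vt/(Pplat − PEEP) = 535.0 / (15.8 − 7) = 535.0/8.8 = 60.795 mL/cmH2O.
τ = R × C = 7.5 × 0.0608 L/cmH2O = 0.456 s.
Fraction remaining = e^(−Te/τ) = e^(−0.38/0.456) = 0.4346; trapped volume = 535.0 × 0.4346 = 232.51 mL.
Additional alveolar pressure from trapping ≈ V_trapped / C = 232.51 / 60.795 = 3.824 cmH2O.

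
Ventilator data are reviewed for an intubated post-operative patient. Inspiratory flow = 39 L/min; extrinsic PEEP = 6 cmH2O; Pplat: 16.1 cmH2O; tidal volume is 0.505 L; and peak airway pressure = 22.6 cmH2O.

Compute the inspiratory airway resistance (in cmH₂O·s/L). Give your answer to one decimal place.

Flow: 39 L/min ÷ 60 = 0.65 L/s.
Raw = (PIP − Pplat) / flow = (22.6 − 16.1) / 0.65 = 6.5 / 0.65 = 10.0 cmH2O·s/L.

10.0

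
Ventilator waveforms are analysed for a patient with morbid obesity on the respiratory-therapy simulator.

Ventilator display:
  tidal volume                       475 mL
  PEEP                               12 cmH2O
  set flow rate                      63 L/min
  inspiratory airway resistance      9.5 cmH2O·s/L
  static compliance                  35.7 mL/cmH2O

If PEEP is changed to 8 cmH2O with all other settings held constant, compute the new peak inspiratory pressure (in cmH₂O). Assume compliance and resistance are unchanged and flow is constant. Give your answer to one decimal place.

Flow: 63 L/min ÷ 60 = 1.05 L/s.
PIP = Vt/C + R·V̇ + PEEP (constant-flow equation of motion).
Only the baseline term changes: ΔPIP = ΔPEEP = 8 − 12 = -4.0 cmH2O.
Original PIP = 475/35.7 + 9.5×1.05 + 12 = 35.28 cmH2O; new PIP = 35.28 + (-4.0) = 31.28 cmH2O.

31.3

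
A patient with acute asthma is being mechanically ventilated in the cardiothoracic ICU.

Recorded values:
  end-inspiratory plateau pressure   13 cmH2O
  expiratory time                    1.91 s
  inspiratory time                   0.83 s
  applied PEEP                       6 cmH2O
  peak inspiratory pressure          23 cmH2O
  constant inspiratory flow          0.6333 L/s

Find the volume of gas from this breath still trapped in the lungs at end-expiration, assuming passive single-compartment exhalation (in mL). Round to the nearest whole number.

105

Vt = flow × Ti = 0.6333 L/s × 0.83 s × 1000 mL/L = 525.64 mL.
R = (PIP − Pplat)/V̇ = (23 − 13) / 0.6333 = 10.0/0.6333 = 15.79 cmH2O·s/L.
C = Vt/(Pplat − PEEP) = 525.64 / (13 − 6) = 525.64/7.0 = 75.091 mL/cmH2O.
τ = R × C = 15.79 × 0.07509 L/cmH2O = 1.186 s.
Fraction remaining = e^(−Te/τ) = e^(−1.91/1.186) = 0.1998.
Trapped volume = 525.64 × 0.1998 = 105.02 mL.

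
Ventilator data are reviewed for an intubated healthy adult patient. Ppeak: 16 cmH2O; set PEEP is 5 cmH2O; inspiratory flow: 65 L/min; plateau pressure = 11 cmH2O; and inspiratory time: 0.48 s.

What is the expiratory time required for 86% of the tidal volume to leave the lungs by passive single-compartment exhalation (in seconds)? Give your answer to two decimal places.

Flow: 65 L/min ÷ 60 = 1.0833 L/s.
Vt = flow × Ti = 1.0833 L/s × 0.48 s × 1000 mL/L = 519.98 mL.
R = (PIP − Pplat)/V̇ = (16 − 11) / 1.0833 = 5.0/1.0833 = 4.616 cmH2O·s/L.
C = Vt/(Pplat − PEEP) = 519.98 / (11 − 5) = 519.98/6.0 = 86.663 mL/cmH2O.
τ = R × C = 4.616 × 0.08666 L/cmH2O = 0.4 s.
t = −τ·ln(1 − 0.86) = −0.4·ln(0.14) = 0.7864 s.

0.79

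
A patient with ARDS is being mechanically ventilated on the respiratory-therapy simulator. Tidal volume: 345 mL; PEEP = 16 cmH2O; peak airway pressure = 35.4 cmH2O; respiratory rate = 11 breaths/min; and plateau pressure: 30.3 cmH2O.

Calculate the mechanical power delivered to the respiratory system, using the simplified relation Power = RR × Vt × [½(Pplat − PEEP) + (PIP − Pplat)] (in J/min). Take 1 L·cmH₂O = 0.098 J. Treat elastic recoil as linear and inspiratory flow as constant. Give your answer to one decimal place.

Per-breath work = Vt × [½(Pplat−PEEP) + (PIP−Pplat)] = 0.345 × [0.5×14.3 + 5.1] = 0.345 × 12.25 = 4.226 L·cmH2O.
Power = 11 × 4.226 = 46.486 L·cmH2O/min.
× 0.098 J/(L·cmH2O) → 4.556 J/min.

4.6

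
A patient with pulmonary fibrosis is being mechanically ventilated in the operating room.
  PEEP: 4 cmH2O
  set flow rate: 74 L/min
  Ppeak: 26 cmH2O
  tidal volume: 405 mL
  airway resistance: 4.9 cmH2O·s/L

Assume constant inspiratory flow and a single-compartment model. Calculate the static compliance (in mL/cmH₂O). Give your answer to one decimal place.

Flow: 74 L/min ÷ 60 = 1.2333 L/s.
Equation of motion (constant flow): PIP = Vt/C + R·V̇ + PEEP.
Vt/C = PIP − R·V̇ − PEEP = 26 − 4.9×1.2333 − 4 = 26 − 6.043 − 4 = 15.957 cmH2O.
C = Vt / 15.957 = 405 / 15.957 = 25.381 mL/cmH2O.

25.4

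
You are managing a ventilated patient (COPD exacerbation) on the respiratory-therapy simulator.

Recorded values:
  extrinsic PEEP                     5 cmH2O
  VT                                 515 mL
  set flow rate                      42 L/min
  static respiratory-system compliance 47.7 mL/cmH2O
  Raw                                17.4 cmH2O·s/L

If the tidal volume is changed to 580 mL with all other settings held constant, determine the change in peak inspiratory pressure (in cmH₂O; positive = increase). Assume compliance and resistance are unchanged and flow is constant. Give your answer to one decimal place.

1.4

PIP = Vt/C + R·V̇ + PEEP (constant-flow equation of motion).
Only the elastic term changes: ΔPIP = ΔVt / C = (580 − 515) / 47.7 = 1.363 cmH2O.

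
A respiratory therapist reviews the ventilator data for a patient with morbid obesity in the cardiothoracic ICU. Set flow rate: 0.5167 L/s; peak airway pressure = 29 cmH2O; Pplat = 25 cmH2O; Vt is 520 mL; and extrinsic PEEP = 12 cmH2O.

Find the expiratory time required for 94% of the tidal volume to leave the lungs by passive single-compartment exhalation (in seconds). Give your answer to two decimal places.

R = (PIP − Pplat)/V̇ = (29 − 25) / 0.5167 = 4.0/0.5167 = 7.741 cmH2O·s/L.
C = Vt/(Pplat − PEEP) = 520.0 / (25 − 12) = 520.0/13.0 = 40.0 mL/cmH2O.
τ = R × C = 7.741 × 0.04 L/cmH2O = 0.3096 s.
t = −τ·ln(1 − 0.94) = −0.3096·ln(0.06) = 0.871 s.

0.87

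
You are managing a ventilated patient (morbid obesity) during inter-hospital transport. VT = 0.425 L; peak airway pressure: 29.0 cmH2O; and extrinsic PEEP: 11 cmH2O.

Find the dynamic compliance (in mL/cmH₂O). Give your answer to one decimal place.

Dynamic compliance = Vt / (PIP − PEEP) = 425 / (29.0 − 11) = 425 / 18.0 = 23.611 mL/cmH2O.

23.6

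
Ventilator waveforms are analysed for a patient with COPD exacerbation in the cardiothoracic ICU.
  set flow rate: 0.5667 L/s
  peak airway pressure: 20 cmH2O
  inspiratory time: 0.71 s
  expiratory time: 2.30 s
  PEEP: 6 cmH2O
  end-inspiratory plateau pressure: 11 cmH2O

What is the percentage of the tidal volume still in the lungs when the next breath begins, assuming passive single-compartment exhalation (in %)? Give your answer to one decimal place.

16.5

Vt = flow × Ti = 0.5667 L/s × 0.71 s × 1000 mL/L = 402.36 mL.
R = (PIP − Pplat)/V̇ = (20 − 11) / 0.5667 = 9.0/0.5667 = 15.881 cmH2O·s/L.
C = Vt/(Pplat − PEEP) = 402.36 / (11 − 6) = 402.36/5.0 = 80.472 mL/cmH2O.
τ = R × C = 15.881 × 0.08047 L/cmH2O = 1.278 s.
Fraction remaining at end-expiration = e^(−Te/τ) = e^(−2.30/1.278) = 0.1654 → 16.54%.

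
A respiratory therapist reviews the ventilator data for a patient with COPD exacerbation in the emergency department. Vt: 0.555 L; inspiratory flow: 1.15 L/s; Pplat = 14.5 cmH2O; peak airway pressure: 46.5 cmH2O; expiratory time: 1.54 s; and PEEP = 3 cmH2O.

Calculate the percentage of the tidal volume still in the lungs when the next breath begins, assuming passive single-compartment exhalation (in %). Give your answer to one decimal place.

R = (PIP − Pplat)/V̇ = (46.5 − 14.5) / 1.15 = 32.0/1.15 = 27.826 cmH2O·s/L.
C = Vt/(Pplat − PEEP) = 555.0 / (14.5 − 3) = 555.0/11.5 = 48.261 mL/cmH2O.
τ = R × C = 27.826 × 0.04826 L/cmH2O = 1.343 s.
Fraction remaining at end-expiration = e^(−Te/τ) = e^(−1.54/1.343) = 0.3177 → 31.77%.

31.8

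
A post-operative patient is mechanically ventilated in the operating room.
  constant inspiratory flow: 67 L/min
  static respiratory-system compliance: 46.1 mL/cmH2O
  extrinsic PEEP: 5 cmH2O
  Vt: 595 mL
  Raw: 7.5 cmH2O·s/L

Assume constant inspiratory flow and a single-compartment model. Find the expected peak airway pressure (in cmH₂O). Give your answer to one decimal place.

26.3

Flow: 67 L/min ÷ 60 = 1.1167 L/s.
Equation of motion (constant flow): PIP = Vt/C + R·V̇ + PEEP.
PIP = 595/46.1 + 7.5×1.1167 + 5 = 12.907 + 8.375 + 5 = 26.282 cmH2O.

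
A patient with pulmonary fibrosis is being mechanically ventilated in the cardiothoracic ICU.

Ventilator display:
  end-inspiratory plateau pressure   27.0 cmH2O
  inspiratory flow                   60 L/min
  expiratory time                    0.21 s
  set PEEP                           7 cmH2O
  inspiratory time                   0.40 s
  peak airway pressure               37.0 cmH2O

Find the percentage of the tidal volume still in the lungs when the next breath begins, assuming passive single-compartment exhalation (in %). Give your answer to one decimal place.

Flow: 60 L/min ÷ 60 = 1 L/s.
Vt = flow × Ti = 1 L/s × 0.40 s × 1000 mL/L = 400.0 mL.
R = (PIP − Pplat)/V̇ = (37.0 − 27.0) / 1 = 10.0/1 = 10.0 cmH2O·s/L.
C = Vt/(Pplat − PEEP) = 400.0 / (27.0 − 7) = 400.0/20.0 = 20.0 mL/cmH2O.
τ = R × C = 10.0 × 0.02 L/cmH2O = 0.2 s.
Fraction remaining at end-expiration = e^(−Te/τ) = e^(−0.21/0.2) = 0.3499 → 34.99%.

35.0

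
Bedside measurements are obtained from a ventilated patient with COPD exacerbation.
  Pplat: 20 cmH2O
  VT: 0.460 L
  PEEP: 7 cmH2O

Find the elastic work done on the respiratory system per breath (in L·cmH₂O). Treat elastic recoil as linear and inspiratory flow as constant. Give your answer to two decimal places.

Elastic work ≈ ½ × (Pplat − PEEP) × Vt = 0.5 × (20 − 7) × 0.460 L = 0.5 × 13.0 × 0.460 = 2.99 L·cmH2O.

2.99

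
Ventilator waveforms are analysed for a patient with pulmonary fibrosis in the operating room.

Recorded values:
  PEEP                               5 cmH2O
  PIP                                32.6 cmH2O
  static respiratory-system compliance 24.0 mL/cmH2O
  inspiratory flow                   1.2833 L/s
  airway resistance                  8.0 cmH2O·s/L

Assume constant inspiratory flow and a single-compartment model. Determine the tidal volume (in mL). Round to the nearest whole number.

Equation of motion (constant flow): PIP = Vt/C + R·V̇ + PEEP.
Vt/C = PIP − R·V̇ − PEEP = 32.6 − 10.266 − 5 = 17.334 cmH2O.
Vt = C × 17.334 = 24.0 × 17.334 = 416.02 mL.

416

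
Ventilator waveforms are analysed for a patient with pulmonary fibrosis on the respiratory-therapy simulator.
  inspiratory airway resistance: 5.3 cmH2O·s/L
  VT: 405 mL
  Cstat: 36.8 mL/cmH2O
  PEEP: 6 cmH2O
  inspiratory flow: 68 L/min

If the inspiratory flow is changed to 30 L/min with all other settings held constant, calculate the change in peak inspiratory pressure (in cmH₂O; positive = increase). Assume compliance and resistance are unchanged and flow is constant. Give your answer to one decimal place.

-3.4

Flow: 68 L/min ÷ 60 = 1.1333 L/s.
New flow: 30 L/min ÷ 60 = 0.5 L/s.
PIP = Vt/C + R·V̇ + PEEP (constant-flow equation of motion).
Only the resistive term changes: ΔPIP = R × ΔV̇ = 5.3 × (0.5 − 1.1333) = 5.3 × -0.6333 = -3.356 cmH2O.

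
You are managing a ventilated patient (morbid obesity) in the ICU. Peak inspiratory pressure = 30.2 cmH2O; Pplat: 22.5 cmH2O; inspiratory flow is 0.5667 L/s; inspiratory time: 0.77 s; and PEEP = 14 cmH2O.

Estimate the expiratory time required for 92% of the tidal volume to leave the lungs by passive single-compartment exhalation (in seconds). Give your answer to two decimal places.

1.76

Vt = flow × Ti = 0.5667 L/s × 0.77 s × 1000 mL/L = 436.36 mL.
R = (PIP − Pplat)/V̇ = (30.2 − 22.5) / 0.5667 = 7.7/0.5667 = 13.587 cmH2O·s/L.
C = Vt/(Pplat − PEEP) = 436.36 / (22.5 − 14) = 436.36/8.5 = 51.336 mL/cmH2O.
τ = R × C = 13.587 × 0.05134 L/cmH2O = 0.6976 s.
t = −τ·ln(1 − 0.92) = −0.6976·ln(0.08) = 1.762 s.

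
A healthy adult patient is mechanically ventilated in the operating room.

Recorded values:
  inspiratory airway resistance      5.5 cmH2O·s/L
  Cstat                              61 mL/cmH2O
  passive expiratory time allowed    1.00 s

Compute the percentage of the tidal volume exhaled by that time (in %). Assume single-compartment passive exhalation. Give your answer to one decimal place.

94.9

τ = R × C = 5.5 × 61 mL/cmH2O = 5.5 × 0.061 L/cmH2O = 0.3355 s.
Passive exhalation: V(t)/V₀ = e^(−t/τ) = e^(−1.00/0.3355) = 0.05076.
Fraction exhaled = 1 − 0.05076 = 0.9492 → 94.92%.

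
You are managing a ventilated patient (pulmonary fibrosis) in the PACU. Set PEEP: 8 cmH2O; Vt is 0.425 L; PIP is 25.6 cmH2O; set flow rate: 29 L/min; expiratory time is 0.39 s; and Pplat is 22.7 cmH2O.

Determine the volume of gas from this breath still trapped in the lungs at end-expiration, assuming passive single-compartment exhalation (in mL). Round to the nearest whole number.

Flow: 29 L/min ÷ 60 = 0.4833 L/s.
R = (PIP − Pplat)/V̇ = (25.6 − 22.7) / 0.4833 = 2.9/0.4833 = 6.0 cmH2O·s/L.
C = Vt/(Pplat − PEEP) = 425.0 / (22.7 − 8) = 425.0/14.7 = 28.912 mL/cmH2O.
τ = R × C = 6.0 × 0.02891 L/cmH2O = 0.1735 s.
Fraction remaining = e^(−Te/τ) = e^(−0.39/0.1735) = 0.1056.
Trapped volume = 425.0 × 0.1056 = 44.88 mL.

45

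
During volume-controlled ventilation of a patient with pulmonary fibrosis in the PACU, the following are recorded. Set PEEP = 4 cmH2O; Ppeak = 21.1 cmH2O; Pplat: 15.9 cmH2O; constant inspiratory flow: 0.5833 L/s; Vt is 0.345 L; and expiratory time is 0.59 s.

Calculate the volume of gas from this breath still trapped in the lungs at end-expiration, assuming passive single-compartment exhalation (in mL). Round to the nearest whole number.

R = (PIP − Pplat)/V̇ = (21.1 − 15.9) / 0.5833 = 5.2/0.5833 = 8.915 cmH2O·s/L.
C = Vt/(Pplat − PEEP) = 345.0 / (15.9 − 4) = 345.0/11.9 = 28.992 mL/cmH2O.
τ = R × C = 8.915 × 0.02899 L/cmH2O = 0.2584 s.
Fraction remaining = e^(−Te/τ) = e^(−0.59/0.2584) = 0.1019.
Trapped volume = 345.0 × 0.1019 = 35.156 mL.

35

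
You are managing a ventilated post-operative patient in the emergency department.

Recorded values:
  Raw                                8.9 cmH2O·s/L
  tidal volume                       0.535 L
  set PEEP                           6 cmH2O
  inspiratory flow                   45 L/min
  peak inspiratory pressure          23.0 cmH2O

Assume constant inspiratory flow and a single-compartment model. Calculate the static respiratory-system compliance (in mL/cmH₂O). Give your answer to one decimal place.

51.8

Flow: 45 L/min ÷ 60 = 0.75 L/s.
Equation of motion (constant flow): PIP = Vt/C + R·V̇ + PEEP.
Vt/C = PIP − R·V̇ − PEEP = 23.0 − 8.9×0.75 − 6 = 23.0 − 6.675 − 6 = 10.325 cmH2O.
C = Vt / 10.325 = 535 / 10.325 = 51.816 mL/cmH2O.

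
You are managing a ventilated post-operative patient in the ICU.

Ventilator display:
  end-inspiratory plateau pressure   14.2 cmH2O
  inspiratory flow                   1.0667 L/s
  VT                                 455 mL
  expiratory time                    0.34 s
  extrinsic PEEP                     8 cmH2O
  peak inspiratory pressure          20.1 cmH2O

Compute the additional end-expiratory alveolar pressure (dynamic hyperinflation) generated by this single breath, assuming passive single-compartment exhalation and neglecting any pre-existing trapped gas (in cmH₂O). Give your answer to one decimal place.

R = (PIP − Pplat)/V̇ = (20.1 − 14.2) / 1.0667 = 5.9/1.0667 = 5.531 cmH2O·s/L.
C = Vt/(Pplat − PEEP) = 455.0 / (14.2 − 8) = 455.0/6.2 = 73.387 mL/cmH2O.
τ = R × C = 5.531 × 0.07339 L/cmH2O = 0.4059 s.
Fraction remaining = e^(−Te/τ) = e^(−0.34/0.4059) = 0.4327; trapped volume = 455.0 × 0.4327 = 196.88 mL.
Additional alveolar pressure from trapping ≈ V_trapped / C = 196.88 / 73.387 = 2.683 cmH2O.

2.7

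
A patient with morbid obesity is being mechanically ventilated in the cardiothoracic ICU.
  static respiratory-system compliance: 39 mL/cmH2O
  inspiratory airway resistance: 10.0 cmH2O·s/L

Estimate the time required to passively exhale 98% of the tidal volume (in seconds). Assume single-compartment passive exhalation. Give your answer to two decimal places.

τ = R × C = 10.0 × 39 mL/cmH2O = 10.0 × 0.039 L/cmH2O = 0.39 s.
Exhaled fraction f = 1 − e^(−t/τ) → t = −τ·ln(1 − f) = −0.39·ln(0.02) = 1.526 s.

1.53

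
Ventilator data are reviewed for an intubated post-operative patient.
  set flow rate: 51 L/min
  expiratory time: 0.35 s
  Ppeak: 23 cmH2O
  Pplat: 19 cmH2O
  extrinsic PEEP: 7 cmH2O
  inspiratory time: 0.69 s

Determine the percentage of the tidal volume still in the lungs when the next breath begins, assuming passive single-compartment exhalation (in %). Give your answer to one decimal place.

Flow: 51 L/min ÷ 60 = 0.85 L/s.
Vt = flow × Ti = 0.85 L/s × 0.69 s × 1000 mL/L = 586.5 mL.
R = (PIP − Pplat)/V̇ = (23 − 19) / 0.85 = 4.0/0.85 = 4.706 cmH2O·s/L.
C = Vt/(Pplat − PEEP) = 586.5 / (19 − 7) = 586.5/12.0 = 48.875 mL/cmH2O.
τ = R × C = 4.706 × 0.04888 L/cmH2O = 0.23 s.
Fraction remaining at end-expiration = e^(−Te/τ) = e^(−0.35/0.23) = 0.2183 → 21.83%.

21.8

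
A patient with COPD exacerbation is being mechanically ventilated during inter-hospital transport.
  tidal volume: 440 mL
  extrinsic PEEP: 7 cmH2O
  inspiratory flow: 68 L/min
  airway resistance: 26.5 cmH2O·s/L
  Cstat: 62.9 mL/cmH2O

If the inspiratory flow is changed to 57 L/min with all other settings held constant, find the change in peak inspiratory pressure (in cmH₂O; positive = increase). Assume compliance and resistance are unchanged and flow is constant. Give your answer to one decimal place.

-4.9

Flow: 68 L/min ÷ 60 = 1.1333 L/s.
New flow: 57 L/min ÷ 60 = 0.95 L/s.
PIP = Vt/C + R·V̇ + PEEP (constant-flow equation of motion).
Only the resistive term changes: ΔPIP = R × ΔV̇ = 26.5 × (0.95 − 1.1333) = 26.5 × -0.1833 = -4.857 cmH2O.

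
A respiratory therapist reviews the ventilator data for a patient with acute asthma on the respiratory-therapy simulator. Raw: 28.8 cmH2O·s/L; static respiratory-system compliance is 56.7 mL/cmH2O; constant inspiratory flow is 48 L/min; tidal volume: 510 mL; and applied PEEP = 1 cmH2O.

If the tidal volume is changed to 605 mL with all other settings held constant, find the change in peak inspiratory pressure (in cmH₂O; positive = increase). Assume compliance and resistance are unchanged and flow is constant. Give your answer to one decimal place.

PIP = Vt/C + R·V̇ + PEEP (constant-flow equation of motion).
Only the elastic term changes: ΔPIP = ΔVt / C = (605 − 510) / 56.7 = 1.675 cmH2O.

1.7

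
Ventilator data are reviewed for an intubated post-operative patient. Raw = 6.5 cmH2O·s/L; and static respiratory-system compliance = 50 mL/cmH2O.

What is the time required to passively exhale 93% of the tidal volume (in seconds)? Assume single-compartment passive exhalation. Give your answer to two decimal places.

τ = R × C = 6.5 × 50 mL/cmH2O = 6.5 × 0.050 L/cmH2O = 0.325 s.
Exhaled fraction f = 1 − e^(−t/τ) → t = −τ·ln(1 − f) = −0.325·ln(0.07) = 0.8643 s.

0.86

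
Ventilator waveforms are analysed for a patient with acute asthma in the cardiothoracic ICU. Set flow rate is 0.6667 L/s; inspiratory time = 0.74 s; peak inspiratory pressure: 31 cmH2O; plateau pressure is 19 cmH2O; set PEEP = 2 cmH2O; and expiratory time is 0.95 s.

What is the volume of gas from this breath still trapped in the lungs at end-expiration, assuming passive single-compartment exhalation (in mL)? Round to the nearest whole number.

80

Vt = flow × Ti = 0.6667 L/s × 0.74 s × 1000 mL/L = 493.36 mL.
R = (PIP − Pplat)/V̇ = (31 − 19) / 0.6667 = 12.0/0.6667 = 17.999 cmH2O·s/L.
C = Vt/(Pplat − PEEP) = 493.36 / (19 − 2) = 493.36/17.0 = 29.021 mL/cmH2O.
τ = R × C = 17.999 × 0.02902 L/cmH2O = 0.5223 s.
Fraction remaining = e^(−Te/τ) = e^(−0.95/0.5223) = 0.1622.
Trapped volume = 493.36 × 0.1622 = 80.023 mL.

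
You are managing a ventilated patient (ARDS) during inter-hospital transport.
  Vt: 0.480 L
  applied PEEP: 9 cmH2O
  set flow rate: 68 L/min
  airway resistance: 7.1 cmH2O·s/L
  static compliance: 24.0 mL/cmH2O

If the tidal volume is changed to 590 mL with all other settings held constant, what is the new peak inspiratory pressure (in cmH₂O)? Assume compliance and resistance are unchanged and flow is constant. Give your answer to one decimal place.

Flow: 68 L/min ÷ 60 = 1.1333 L/s.
PIP = Vt/C + R·V̇ + PEEP (constant-flow equation of motion).
Only the elastic term changes: ΔPIP = ΔVt / C = (590 − 480) / 24.0 = 4.583 cmH2O.
Original PIP = 480/24.0 + 7.1×1.1333 + 9 = 37.046 cmH2O; new PIP = 37.046 + (4.583) = 41.629 cmH2O.

41.6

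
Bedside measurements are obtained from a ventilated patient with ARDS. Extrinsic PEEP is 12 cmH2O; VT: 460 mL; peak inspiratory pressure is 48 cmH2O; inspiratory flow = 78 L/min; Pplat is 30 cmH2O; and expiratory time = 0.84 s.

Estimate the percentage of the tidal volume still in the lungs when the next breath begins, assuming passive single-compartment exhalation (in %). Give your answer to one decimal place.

9.3

Flow: 78 L/min ÷ 60 = 1.3 L/s.
R = (PIP − Pplat)/V̇ = (48 − 30) / 1.3 = 18.0/1.3 = 13.846 cmH2O·s/L.
C = Vt/(Pplat − PEEP) = 460.0 / (30 − 12) = 460.0/18.0 = 25.556 mL/cmH2O.
τ = R × C = 13.846 × 0.02556 L/cmH2O = 0.3539 s.
Fraction remaining at end-expiration = e^(−Te/τ) = e^(−0.84/0.3539) = 0.09315 → 9.315%.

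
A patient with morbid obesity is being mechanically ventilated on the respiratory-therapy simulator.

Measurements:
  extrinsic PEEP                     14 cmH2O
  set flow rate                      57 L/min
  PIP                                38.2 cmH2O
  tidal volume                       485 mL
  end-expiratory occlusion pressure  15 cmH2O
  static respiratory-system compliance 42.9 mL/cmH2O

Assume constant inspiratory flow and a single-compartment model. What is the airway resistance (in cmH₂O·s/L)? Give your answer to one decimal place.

Flow: 57 L/min ÷ 60 = 0.95 L/s.
Total PEEP = 15 cmH2O (set 14 + intrinsic 1); this is the baseline alveolar pressure.
Equation of motion (constant flow): PIP = Vt/C + R·V̇ + PEEP.
R·V̇ = PIP − Vt/C − PEEP = 38.2 − 485/42.9 − 15 = 38.2 − 11.305 − 15 = 11.895 cmH2O.
R = 11.895 / 0.95 = 12.521 cmH2O·s/L.

12.5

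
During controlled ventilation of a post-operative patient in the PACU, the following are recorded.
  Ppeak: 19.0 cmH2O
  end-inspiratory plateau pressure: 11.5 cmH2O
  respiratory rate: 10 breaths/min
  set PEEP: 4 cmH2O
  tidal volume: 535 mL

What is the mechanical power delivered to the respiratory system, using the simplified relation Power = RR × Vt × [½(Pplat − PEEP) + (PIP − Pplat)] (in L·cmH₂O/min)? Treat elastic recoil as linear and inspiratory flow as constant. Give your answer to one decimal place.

Per-breath work = Vt × [½(Pplat−PEEP) + (PIP−Pplat)] = 0.535 × [0.5×7.5 + 7.5] = 0.535 × 11.25 = 6.019 L·cmH2O.
Power = 10 × 6.019 = 60.19 L·cmH2O/min.

60.2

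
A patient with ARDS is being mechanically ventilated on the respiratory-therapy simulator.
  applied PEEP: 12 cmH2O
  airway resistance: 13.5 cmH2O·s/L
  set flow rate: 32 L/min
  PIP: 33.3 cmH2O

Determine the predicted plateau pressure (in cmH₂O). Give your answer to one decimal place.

Flow: 32 L/min ÷ 60 = 0.5333 L/s.
Pplat = PIP − Raw × flow = 33.3 − 13.5 × 0.5333 = 33.3 − 7.2 = 26.1 cmH2O.

26.1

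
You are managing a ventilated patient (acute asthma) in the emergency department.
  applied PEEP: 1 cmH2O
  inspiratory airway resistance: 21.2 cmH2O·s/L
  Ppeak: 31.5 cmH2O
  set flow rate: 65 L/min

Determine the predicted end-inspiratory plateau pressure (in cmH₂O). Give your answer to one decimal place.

Flow: 65 L/min ÷ 60 = 1.0833 L/s.
Pplat = PIP − Raw × flow = 31.5 − 21.2 × 1.0833 = 31.5 − 22.966 = 8.534 cmH2O.

8.5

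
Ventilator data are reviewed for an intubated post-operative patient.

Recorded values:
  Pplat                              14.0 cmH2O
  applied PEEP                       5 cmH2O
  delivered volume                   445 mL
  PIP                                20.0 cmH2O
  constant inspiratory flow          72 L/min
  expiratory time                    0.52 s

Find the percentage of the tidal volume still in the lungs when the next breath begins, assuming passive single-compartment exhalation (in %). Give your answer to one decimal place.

12.2

Flow: 72 L/min ÷ 60 = 1.2 L/s.
R = (PIP − Pplat)/V̇ = (20.0 − 14.0) / 1.2 = 6.0/1.2 = 5.0 cmH2O·s/L.
C = Vt/(Pplat − PEEP) = 445.0 / (14.0 − 5) = 445.0/9.0 = 49.444 mL/cmH2O.
τ = R × C = 5.0 × 0.04944 L/cmH2O = 0.2472 s.
Fraction remaining at end-expiration = e^(−Te/τ) = e^(−0.52/0.2472) = 0.122 → 12.2%.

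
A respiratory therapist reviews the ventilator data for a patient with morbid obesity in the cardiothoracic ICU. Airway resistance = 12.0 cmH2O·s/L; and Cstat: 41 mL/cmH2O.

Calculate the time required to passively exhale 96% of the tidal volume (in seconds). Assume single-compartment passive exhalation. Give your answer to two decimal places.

1.58

τ = R × C = 12.0 × 41 mL/cmH2O = 12.0 × 0.041 L/cmH2O = 0.492 s.
Exhaled fraction f = 1 − e^(−t/τ) → t = −τ·ln(1 − f) = −0.492·ln(0.04) = 1.584 s.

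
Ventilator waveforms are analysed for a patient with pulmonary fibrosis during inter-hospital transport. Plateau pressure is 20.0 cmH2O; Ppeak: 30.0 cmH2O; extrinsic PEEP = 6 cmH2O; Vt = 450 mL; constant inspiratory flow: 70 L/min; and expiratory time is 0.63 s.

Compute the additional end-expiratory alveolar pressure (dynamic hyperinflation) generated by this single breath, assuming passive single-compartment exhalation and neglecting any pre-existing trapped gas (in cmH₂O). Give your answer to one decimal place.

Flow: 70 L/min ÷ 60 = 1.1667 L/s.
R = (PIP − Pplat)/V̇ = (30.0 − 20.0) / 1.1667 = 10.0/1.1667 = 8.571 cmH2O·s/L.
C = Vt/(Pplat − PEEP) = 450.0 / (20.0 − 6) = 450.0/14.0 = 32.143 mL/cmH2O.
τ = R × C = 8.571 × 0.03214 L/cmH2O = 0.2755 s.
Fraction remaining = e^(−Te/τ) = e^(−0.63/0.2755) = 0.1016; trapped volume = 450.0 × 0.1016 = 45.72 mL.
Additional alveolar pressure from trapping ≈ V_trapped / C = 45.72 / 32.143 = 1.422 cmH2O.

1.4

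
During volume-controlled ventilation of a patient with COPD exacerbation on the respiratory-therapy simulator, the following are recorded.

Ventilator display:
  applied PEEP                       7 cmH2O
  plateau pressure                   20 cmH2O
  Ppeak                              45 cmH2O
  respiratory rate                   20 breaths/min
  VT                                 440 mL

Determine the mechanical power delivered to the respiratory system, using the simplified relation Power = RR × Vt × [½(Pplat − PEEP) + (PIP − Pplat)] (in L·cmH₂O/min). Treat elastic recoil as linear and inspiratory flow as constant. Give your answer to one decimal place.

Per-breath work = Vt × [½(Pplat−PEEP) + (PIP−Pplat)] = 0.440 × [0.5×13.0 + 25.0] = 0.440 × 31.5 = 13.86 L·cmH2O.
Power = 20 × 13.86 = 277.2 L·cmH2O/min.

277.2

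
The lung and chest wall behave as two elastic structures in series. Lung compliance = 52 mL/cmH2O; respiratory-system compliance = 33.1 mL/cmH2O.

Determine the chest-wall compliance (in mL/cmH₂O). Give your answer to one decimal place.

1/Ccw = 1/Crs − 1/CL.
1/Ccw = 1/33.1 − 1/52 = 0.01098.
Ccw = 91.075 mL/cmH2O.

91.1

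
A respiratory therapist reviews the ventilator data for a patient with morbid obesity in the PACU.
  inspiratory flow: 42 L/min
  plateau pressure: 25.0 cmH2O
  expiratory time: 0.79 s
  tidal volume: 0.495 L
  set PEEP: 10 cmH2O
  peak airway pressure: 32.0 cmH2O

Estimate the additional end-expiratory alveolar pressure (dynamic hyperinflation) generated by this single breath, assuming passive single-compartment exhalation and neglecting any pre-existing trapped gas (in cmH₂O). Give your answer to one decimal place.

1.4

Flow: 42 L/min ÷ 60 = 0.7 L/s.
R = (PIP − Pplat)/V̇ = (32.0 − 25.0) / 0.7 = 7.0/0.7 = 10.0 cmH2O·s/L.
C = Vt/(Pplat − PEEP) = 495.0 / (25.0 − 10) = 495.0/15.0 = 33.0 mL/cmH2O.
τ = R × C = 10.0 × 0.033 L/cmH2O = 0.33 s.
Fraction remaining = e^(−Te/τ) = e^(−0.79/0.33) = 0.09127; trapped volume = 495.0 × 0.09127 = 45.179 mL.
Additional alveolar pressure from trapping ≈ V_trapped / C = 45.179 / 33.0 = 1.369 cmH2O.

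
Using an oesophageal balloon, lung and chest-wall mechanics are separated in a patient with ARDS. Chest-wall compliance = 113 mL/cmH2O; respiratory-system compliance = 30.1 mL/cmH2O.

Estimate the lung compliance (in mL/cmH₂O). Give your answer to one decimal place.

1/CL = 1/Crs − 1/Ccw.
1/CL = 1/30.1 − 1/113 = 0.02437.
CL = 41.034 mL/cmH2O.

41.0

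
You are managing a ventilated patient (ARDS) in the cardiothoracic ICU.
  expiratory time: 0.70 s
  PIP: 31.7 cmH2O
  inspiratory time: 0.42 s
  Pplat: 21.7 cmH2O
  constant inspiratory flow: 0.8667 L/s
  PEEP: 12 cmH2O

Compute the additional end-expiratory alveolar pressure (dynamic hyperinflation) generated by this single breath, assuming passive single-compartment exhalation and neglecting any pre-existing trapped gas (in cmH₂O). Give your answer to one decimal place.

Vt = flow × Ti = 0.8667 L/s × 0.42 s × 1000 mL/L = 364.01 mL.
R = (PIP − Pplat)/V̇ = (31.7 − 21.7) / 0.8667 = 10.0/0.8667 = 11.538 cmH2O·s/L.
C = Vt/(Pplat − PEEP) = 364.01 / (21.7 − 12) = 364.01/9.7 = 37.527 mL/cmH2O.
τ = R × C = 11.538 × 0.03753 L/cmH2O = 0.433 s.
Fraction remaining = e^(−Te/τ) = e^(−0.70/0.433) = 0.1986; trapped volume = 364.01 × 0.1986 = 72.292 mL.
Additional alveolar pressure from trapping ≈ V_trapped / C = 72.292 / 37.527 = 1.926 cmH2O.

1.9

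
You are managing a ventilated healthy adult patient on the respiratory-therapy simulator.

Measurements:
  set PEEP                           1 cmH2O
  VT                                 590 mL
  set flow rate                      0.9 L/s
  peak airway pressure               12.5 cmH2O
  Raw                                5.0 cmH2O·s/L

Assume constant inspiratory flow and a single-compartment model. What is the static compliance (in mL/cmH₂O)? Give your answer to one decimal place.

84.3

Equation of motion (constant flow): PIP = Vt/C + R·V̇ + PEEP.
Vt/C = PIP − R·V̇ − PEEP = 12.5 − 5.0×0.9 − 1 = 12.5 − 4.5 − 1 = 7.0 cmH2O.
C = Vt / 7.0 = 590 / 7.0 = 84.286 mL/cmH2O.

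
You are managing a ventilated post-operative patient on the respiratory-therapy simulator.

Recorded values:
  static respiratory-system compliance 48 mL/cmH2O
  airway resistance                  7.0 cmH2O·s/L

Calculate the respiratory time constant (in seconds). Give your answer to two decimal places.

0.34

τ = R × C = 7.0 × 48 mL/cmH2O = 7.0 × 0.048 L/cmH2O = 0.336 s.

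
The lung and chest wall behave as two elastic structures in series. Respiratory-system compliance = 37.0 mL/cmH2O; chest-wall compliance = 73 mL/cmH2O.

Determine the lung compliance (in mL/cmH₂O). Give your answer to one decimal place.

75.0

1/CL = 1/Crs − 1/Ccw.
1/CL = 1/37.0 − 1/73 = 0.01333.
CL = 75.019 mL/cmH2O.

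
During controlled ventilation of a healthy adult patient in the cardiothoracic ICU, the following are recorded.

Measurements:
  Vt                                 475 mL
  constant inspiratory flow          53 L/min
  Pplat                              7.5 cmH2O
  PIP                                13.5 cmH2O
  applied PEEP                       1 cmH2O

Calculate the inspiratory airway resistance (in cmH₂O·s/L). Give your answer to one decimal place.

6.8

Flow: 53 L/min ÷ 60 = 0.8833 L/s.
Raw = (PIP − Pplat) / flow = (13.5 − 7.5) / 0.8833 = 6.0 / 0.8833 = 6.793 cmH2O·s/L.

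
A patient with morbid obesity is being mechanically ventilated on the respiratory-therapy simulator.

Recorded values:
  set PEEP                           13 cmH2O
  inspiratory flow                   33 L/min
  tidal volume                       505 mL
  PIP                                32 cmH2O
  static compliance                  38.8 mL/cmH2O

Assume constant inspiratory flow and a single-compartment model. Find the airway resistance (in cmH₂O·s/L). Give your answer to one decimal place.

Flow: 33 L/min ÷ 60 = 0.55 L/s.
Equation of motion (constant flow): PIP = Vt/C + R·V̇ + PEEP.
R·V̇ = PIP − Vt/C − PEEP = 32 − 505/38.8 − 13 = 32 − 13.015 − 13 = 5.985 cmH2O.
R = 5.985 / 0.55 = 10.882 cmH2O·s/L.

10.9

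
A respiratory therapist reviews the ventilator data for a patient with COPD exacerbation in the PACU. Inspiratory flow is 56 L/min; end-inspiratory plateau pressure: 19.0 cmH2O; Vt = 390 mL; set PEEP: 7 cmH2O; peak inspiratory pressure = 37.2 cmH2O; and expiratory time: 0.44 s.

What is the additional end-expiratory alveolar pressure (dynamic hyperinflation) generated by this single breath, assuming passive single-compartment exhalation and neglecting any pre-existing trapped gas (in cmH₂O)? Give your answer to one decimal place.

Flow: 56 L/min ÷ 60 = 0.9333 L/s.
R = (PIP − Pplat)/V̇ = (37.2 − 19.0) / 0.9333 = 18.2/0.9333 = 19.501 cmH2O·s/L.
C = Vt/(Pplat − PEEP) = 390.0 / (19.0 − 7) = 390.0/12.0 = 32.5 mL/cmH2O.
τ = R × C = 19.501 × 0.0325 L/cmH2O = 0.6338 s.
Fraction remaining = e^(−Te/τ) = e^(−0.44/0.6338) = 0.4995; trapped volume = 390.0 × 0.4995 = 194.81 mL.
Additional alveolar pressure from trapping ≈ V_trapped / C = 194.81 / 32.5 = 5.994 cmH2O.

6.0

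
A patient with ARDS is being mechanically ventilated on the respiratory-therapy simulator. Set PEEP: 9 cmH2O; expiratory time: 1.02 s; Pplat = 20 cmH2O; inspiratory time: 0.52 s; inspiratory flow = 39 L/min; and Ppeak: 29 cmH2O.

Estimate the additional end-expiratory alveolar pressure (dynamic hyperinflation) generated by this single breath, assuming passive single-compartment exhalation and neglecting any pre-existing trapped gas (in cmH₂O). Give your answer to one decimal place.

Flow: 39 L/min ÷ 60 = 0.65 L/s.
Vt = flow × Ti = 0.65 L/s × 0.52 s × 1000 mL/L = 338.0 mL.
R = (PIP − Pplat)/V̇ = (29 − 20) / 0.65 = 9.0/0.65 = 13.846 cmH2O·s/L.
C = Vt/(Pplat − PEEP) = 338.0 / (20 − 9) = 338.0/11.0 = 30.727 mL/cmH2O.
τ = R × C = 13.846 × 0.03073 L/cmH2O = 0.4255 s.
Fraction remaining = e^(−Te/τ) = e^(−1.02/0.4255) = 0.09097; trapped volume = 338.0 × 0.09097 = 30.748 mL.
Additional alveolar pressure from trapping ≈ V_trapped / C = 30.748 / 30.727 = 1.001 cmH2O.

1.0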